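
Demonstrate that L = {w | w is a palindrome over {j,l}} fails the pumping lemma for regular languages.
Assume L is regular with pumping length p. Idea: pumping the leading j-block breaks the symmetry.
Choose s = j^p l j^p (a palindrome of length 2p+1 ≥ p). By the pumping lemma, s = xyz with |xy| ≤ p, |y| > 0, so y = j^k with k > 0 (xy lies entirely in the first j^p). Then xy²z = j^(p+k) l j^p, which is not a palindrome since p+k ≠ p.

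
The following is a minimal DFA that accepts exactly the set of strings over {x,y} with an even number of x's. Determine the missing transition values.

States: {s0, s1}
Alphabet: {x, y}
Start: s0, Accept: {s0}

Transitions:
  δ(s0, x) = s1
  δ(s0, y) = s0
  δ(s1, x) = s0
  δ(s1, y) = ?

From the language and accept set, identify what each state tracks — s0: even number of x's so far; s1: odd number of x's so far.
Each missing δ(q, a) is the state matching the new tracked value after reading a.
δ(s1, y) = s1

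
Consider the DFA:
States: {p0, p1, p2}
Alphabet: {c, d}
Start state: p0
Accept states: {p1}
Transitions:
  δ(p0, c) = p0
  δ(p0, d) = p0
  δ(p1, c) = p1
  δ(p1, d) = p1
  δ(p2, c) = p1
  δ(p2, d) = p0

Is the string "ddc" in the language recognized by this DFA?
Processing string "ddc":
  p0 --d--> p0
  p0 --d--> p0
  p0 --c--> p0
Final state: p0
Accept states: {p1}
No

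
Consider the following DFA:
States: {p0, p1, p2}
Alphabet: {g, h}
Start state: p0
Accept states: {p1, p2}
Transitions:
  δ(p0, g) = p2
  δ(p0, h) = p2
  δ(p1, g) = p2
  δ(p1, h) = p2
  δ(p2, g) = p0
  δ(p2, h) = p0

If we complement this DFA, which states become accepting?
Complement accept states = All states \ Original accept states
= {p0, p1, p2} \ {p1, p2}
{p0}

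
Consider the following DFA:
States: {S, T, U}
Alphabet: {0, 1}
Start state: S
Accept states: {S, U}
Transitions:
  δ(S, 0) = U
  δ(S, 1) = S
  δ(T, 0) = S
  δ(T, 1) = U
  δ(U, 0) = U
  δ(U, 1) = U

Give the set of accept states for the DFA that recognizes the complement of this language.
Complement accept states = All states \ Original accept states
= {S, T, U} \ {S, U}
{T}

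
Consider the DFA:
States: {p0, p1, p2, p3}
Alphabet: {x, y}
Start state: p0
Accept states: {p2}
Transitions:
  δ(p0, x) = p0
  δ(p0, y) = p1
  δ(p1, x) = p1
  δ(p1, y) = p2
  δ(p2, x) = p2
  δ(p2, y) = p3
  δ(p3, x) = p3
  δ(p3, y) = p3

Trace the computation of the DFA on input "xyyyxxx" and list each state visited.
read 'x': p0 → p0
  read 'y': p0 → p1
  read 'y': p1 → p2
  read 'y': p2 → p3
  read 'x': p3 → p3
  read 'x': p3 → p3
  read 'x': p3 → p3
p0 -> p0 -> p1 -> p2 -> p3 -> p3 -> p3 -> p3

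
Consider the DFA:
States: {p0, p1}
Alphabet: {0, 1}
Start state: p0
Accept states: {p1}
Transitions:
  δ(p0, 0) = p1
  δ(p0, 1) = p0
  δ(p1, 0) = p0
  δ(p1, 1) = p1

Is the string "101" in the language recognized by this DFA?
Processing string "101":
  p0 --1--> p0
  p0 --0--> p1
  p1 --1--> p1
Final state: p1
Accept states: {p1}
Yes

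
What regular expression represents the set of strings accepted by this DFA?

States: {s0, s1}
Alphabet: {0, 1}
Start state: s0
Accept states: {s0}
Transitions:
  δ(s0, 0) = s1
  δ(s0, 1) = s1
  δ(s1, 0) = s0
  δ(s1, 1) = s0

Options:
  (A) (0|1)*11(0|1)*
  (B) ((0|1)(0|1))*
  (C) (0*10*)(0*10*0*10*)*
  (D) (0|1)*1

Check each option against the DFA on short strings; one disagreement eliminates an option:
  (A) (0|1)*11(0|1)*: on ε the DFA stays in s0 and accepts (s0 ∈ Accept), but the regex does not match it → eliminate
  (B) ((0|1)(0|1))*: agrees with the DFA on every string of length ≤ 6
  (C) (0*10*)(0*10*0*10*)*: on ε the DFA stays in s0 and accepts (s0 ∈ Accept), but the regex does not match it → eliminate
  (D) (0|1)*1: on ε the DFA stays in s0 and accepts (s0 ∈ Accept), but the regex does not match it → eliminate
Only (B) is consistent with the DFA.
(B) ((0|1)(0|1))*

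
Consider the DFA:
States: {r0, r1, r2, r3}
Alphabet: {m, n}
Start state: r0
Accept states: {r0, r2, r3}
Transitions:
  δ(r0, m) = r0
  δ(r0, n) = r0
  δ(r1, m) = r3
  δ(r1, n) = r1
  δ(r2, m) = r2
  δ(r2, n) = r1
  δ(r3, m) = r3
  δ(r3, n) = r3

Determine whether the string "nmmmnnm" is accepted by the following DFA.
Processing string "nmmmnnm":
  r0 --n--> r0
  r0 --m--> r0
  r0 --m--> r0
  r0 --m--> r0
  r0 --n--> r0
  r0 --n--> r0
  r0 --m--> r0
Final state: r0
Accept states: {r0, r2, r3}
Yes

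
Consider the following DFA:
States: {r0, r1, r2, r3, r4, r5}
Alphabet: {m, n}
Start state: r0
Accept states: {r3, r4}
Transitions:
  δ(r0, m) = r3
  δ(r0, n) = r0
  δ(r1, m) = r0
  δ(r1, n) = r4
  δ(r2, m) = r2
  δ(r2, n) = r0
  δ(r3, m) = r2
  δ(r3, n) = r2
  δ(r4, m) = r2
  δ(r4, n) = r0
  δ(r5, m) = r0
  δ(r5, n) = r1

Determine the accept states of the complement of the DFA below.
Complement accept states = All states \ Original accept states
= {r0, r1, r2, r3, r4, r5} \ {r3, r4}
{r0, r1, r2, r5}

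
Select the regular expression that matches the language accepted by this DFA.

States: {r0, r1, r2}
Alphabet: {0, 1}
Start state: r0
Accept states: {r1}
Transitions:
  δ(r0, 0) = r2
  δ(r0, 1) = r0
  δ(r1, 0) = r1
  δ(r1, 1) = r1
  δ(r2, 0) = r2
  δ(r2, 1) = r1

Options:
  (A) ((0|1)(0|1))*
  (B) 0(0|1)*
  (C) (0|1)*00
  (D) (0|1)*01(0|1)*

Check each option against the DFA on short strings; one disagreement eliminates an option:
  (A) ((0|1)(0|1))*: on ε the DFA stays in r0 and rejects (r0 ∉ Accept), but the regex matches it → eliminate
  (B) 0(0|1)*: on '0' the DFA goes r0 → r2 and rejects (r2 ∉ Accept), but the regex matches it → eliminate
  (C) (0|1)*00: on '00' the DFA goes r0 → r2 → r2 and rejects (r2 ∉ Accept), but the regex matches it → eliminate
  (D) (0|1)*01(0|1)*: agrees with the DFA on every string of length ≤ 6
Only (D) is consistent with the DFA.
(D) (0|1)*01(0|1)*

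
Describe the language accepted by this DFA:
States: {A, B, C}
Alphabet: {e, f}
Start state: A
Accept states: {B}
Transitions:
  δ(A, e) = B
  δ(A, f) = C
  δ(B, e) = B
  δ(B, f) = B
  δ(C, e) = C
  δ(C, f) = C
Testing a few strings:
  'ff' → reject
  'eee' → accept
  'e' → accept
  'f' → reject
State roles: A=no input read; B=started with e; C=started with f (dead)
All strings over {e,f} starting with e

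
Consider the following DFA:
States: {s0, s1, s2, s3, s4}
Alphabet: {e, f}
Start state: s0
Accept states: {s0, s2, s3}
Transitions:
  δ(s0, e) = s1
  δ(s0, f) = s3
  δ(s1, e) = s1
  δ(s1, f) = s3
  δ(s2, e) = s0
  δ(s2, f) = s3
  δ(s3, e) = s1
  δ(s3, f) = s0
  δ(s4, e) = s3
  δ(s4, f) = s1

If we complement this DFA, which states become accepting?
Complement accept states = All states \ Original accept states
= {s0, s1, s2, s3, s4} \ {s0, s2, s3}
{s1, s4}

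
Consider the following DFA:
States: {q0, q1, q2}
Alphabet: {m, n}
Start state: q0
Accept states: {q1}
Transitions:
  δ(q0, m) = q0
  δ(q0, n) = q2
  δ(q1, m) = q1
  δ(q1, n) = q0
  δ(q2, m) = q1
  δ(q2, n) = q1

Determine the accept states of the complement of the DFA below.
Complement accept states = All states \ Original accept states
= {q0, q1, q2} \ {q1}
{q0, q2}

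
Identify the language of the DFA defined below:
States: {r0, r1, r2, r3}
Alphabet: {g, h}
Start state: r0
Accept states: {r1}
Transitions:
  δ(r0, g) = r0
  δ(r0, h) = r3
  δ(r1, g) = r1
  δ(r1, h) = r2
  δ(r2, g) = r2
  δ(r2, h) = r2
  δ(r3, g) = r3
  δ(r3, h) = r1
Testing a few strings:
  'ggg' → reject
  'gh' → reject
  'ghhg' → accept
  'hg' → reject
State roles: r0=zero h's; r1=two h's; r2=≥ three h's (dead); r3=one h
All strings over {g,h} containing exactly two h's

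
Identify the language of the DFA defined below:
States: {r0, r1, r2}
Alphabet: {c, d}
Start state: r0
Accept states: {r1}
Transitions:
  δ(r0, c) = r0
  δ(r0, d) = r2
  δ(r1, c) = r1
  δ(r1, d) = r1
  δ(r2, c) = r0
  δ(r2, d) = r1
Testing a few strings:
  'dd' → accept
  'dcc' → reject
  'dddd' → accept
  'dc' → reject
State roles: r0=no progress toward dd; r1=substring dd seen; r2=one trailing d
All strings over {c,d} containing the substring dd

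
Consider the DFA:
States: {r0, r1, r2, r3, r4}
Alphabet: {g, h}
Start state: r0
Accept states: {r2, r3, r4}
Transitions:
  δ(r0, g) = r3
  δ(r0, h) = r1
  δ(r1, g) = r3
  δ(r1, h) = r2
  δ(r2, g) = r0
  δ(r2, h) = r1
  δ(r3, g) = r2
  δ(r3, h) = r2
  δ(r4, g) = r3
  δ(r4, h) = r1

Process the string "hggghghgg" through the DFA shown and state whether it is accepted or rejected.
Processing string "hggghghgg":
  r0 --h--> r1
  r1 --g--> r3
  r3 --g--> r2
  r2 --g--> r0
  r0 --h--> r1
  r1 --g--> r3
  r3 --h--> r2
  r2 --g--> r0
  r0 --g--> r3
Final state: r3
Accept states: {r2, r3, r4}
Yes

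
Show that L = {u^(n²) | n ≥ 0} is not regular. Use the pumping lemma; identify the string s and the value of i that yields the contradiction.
Assume L is regular with pumping length p. Idea: pumping adds a fixed amount, but gaps between consecutive squares grow.
Choose s = u^(p²) (length p² ≥ p). By the pumping lemma, s = xyz with |xy| ≤ p, |y| > 0, so |y| = k with 1 ≤ k ≤ p. Then |xy²z| = p²+k. Since p² < p²+k ≤ p²+p < (p+1)², the length p²+k lies strictly between consecutive squares, so it is not a perfect square and xy²z ∉ L.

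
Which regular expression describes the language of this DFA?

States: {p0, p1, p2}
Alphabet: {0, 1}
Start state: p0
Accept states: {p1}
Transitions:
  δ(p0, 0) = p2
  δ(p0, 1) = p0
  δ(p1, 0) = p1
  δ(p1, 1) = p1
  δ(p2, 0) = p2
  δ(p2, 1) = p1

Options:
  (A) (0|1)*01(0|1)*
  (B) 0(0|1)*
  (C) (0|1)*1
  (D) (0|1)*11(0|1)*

Check each option against the DFA on short strings; one disagreement eliminates an option:
  (A) (0|1)*01(0|1)*: agrees with the DFA on every string of length ≤ 6
  (B) 0(0|1)*: on '0' the DFA goes p0 → p2 and rejects (p2 ∉ Accept), but the regex matches it → eliminate
  (C) (0|1)*1: on '1' the DFA goes p0 → p0 and rejects (p0 ∉ Accept), but the regex matches it → eliminate
  (D) (0|1)*11(0|1)*: on '01' the DFA goes p0 → p2 → p1 and accepts (p1 ∈ Accept), but the regex does not match it → eliminate
Only (A) is consistent with the DFA.
(A) (0|1)*01(0|1)*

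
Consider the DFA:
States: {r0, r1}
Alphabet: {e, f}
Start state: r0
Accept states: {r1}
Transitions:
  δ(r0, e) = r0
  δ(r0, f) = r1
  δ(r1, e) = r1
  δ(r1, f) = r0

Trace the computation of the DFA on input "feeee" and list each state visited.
read 'f': r0 → r1
  read 'e': r1 → r1
  read 'e': r1 → r1
  read 'e': r1 → r1
  read 'e': r1 → r1
r0 -> r1 -> r1 -> r1 -> r1 -> r1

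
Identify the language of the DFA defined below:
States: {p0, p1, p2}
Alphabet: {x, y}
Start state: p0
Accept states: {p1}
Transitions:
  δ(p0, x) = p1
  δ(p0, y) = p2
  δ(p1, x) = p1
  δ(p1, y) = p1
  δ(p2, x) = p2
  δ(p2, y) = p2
Testing a few strings:
  'yxx' → reject
  'yy' → reject
  'y' → reject
  'xx' → accept
State roles: p0=no input read; p1=started with x; p2=started with y (dead)
All strings over {x,y} starting with x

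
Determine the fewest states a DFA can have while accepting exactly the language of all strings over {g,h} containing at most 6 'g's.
By Myhill–Nerode, count the distinguishable equivalence classes: 8 classes — having seen 0, 1, …, 6, or >6 copies of 'g'; counts 0 through 6 are accepting and >6 is dead.
8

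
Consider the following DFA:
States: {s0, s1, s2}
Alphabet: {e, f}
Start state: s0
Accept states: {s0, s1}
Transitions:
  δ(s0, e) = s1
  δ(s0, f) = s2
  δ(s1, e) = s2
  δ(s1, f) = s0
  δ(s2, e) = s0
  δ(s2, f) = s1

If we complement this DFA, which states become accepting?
Complement accept states = All states \ Original accept states
= {s0, s1, s2} \ {s0, s1}
{s2}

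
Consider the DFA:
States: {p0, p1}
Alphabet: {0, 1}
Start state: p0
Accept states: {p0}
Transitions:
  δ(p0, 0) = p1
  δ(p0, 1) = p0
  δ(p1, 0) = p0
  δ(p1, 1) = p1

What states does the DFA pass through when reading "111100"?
read '1': p0 → p0
  read '1': p0 → p0
  read '1': p0 → p0
  read '1': p0 → p0
  read '0': p0 → p1
  read '0': p1 → p0
p0 -> p0 -> p0 -> p0 -> p0 -> p1 -> p0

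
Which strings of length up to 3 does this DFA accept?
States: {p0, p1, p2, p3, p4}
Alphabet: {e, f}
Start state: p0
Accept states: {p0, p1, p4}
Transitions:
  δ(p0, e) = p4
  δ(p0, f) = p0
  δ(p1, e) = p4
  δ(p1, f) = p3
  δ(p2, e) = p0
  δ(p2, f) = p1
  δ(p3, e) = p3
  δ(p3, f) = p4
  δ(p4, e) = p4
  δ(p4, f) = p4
ε, e, f, ee, ef, fe, ff, eee, eef, efe, eff, fee, fef, ffe, fff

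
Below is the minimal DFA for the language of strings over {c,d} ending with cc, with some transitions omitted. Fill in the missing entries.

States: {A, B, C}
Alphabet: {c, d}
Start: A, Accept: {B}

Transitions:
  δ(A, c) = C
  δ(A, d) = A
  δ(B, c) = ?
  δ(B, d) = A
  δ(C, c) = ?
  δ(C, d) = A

From the language and accept set, identify what each state tracks — A: last symbol not c; B: two trailing c's; C: one trailing c.
Each missing δ(q, a) is the state matching the new tracked value after reading a.
δ(B, c) = B; δ(C, c) = B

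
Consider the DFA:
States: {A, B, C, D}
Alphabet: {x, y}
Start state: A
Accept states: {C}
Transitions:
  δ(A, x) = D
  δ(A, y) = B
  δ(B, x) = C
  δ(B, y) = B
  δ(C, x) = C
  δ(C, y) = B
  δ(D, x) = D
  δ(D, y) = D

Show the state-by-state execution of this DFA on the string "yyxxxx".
read 'y': A → B
  read 'y': B → B
  read 'x': B → C
  read 'x': C → C
  read 'x': C → C
  read 'x': C → C
A -> B -> B -> C -> C -> C -> C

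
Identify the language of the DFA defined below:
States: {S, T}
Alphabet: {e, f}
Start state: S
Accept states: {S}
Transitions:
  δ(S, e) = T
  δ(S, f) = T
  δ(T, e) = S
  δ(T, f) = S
Testing a few strings:
  'ee' → accept
  'f' → reject
  'fee' → reject
  'ff' → accept
State roles: S=even length so far; T=odd length so far
All strings over {e,f} of even length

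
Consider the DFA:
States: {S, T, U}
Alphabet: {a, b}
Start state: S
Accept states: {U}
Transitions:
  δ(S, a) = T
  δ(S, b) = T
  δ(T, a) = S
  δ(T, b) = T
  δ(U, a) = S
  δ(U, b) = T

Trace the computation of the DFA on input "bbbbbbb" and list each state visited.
read 'b': S → T
  read 'b': T → T
  read 'b': T → T
  read 'b': T → T
  read 'b': T → T
  read 'b': T → T
  read 'b': T → T
S -> T -> T -> T -> T -> T -> T -> T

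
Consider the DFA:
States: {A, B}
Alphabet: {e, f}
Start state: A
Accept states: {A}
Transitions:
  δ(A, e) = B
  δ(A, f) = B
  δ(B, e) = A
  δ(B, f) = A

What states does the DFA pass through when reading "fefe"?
read 'f': A → B
  read 'e': B → A
  read 'f': A → B
  read 'e': B → A
A -> B -> A -> B -> A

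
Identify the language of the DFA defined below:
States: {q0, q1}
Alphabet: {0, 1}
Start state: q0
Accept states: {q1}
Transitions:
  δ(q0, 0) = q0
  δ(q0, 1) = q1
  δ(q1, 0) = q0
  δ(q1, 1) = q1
Testing a few strings:
  '01' → accept
  '110' → reject
  '0' → reject
  '10' → reject
State roles: q0=last symbol not 1; q1=last symbol is 1
All binary strings ending with 1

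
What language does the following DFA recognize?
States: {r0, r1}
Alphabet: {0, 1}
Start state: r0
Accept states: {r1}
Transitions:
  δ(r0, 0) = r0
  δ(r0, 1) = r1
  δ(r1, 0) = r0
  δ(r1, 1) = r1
Testing a few strings:
  '10' → reject
  '1' → accept
  '01' → accept
  '110' → reject
State roles: r0=last symbol not 1; r1=last symbol is 1
All binary strings ending with 1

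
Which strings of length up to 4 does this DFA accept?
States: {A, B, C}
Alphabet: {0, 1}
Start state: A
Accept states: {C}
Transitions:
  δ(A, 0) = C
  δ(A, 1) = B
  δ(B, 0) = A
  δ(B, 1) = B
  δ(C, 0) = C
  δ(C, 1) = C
0, 00, 01, 000, 001, 010, 011, 100, 0000, 0001, 0010, 0011, 0100, 0101, 0110, 0111, 1000, 1001, 1100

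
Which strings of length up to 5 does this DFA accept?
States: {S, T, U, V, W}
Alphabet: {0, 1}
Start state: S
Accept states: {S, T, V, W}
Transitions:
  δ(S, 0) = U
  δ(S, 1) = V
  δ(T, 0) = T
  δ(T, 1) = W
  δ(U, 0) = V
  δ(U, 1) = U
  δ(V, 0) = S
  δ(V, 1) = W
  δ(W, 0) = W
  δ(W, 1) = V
ε, 1, 00, 10, 11, 000, 001, 010, 101, 110, 111, 0001, 0010, 0011, 0100, 0101, 0110, 1000, 1010, 1011, 1100, 1101, 1110, 1111, 00000, 00010, 00011, 00100, 00101, 00110, 00111, 01001, 01010, 01011, 01100, 01101, 01110, 10000, 10001, 10010, 10101, 10110, 10111, 11000, 11001, 11010, 11011, 11101, 11110, 11111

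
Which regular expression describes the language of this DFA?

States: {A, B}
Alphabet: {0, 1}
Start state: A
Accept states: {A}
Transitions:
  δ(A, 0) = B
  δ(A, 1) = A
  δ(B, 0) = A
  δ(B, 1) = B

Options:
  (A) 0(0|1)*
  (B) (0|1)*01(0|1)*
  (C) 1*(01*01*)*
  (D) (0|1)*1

Check each option against the DFA on short strings; one disagreement eliminates an option:
  (A) 0(0|1)*: on ε the DFA stays in A and accepts (A ∈ Accept), but the regex does not match it → eliminate
  (B) (0|1)*01(0|1)*: on ε the DFA stays in A and accepts (A ∈ Accept), but the regex does not match it → eliminate
  (C) 1*(01*01*)*: agrees with the DFA on every string of length ≤ 6
  (D) (0|1)*1: on ε the DFA stays in A and accepts (A ∈ Accept), but the regex does not match it → eliminate
Only (C) is consistent with the DFA.
(C) 1*(01*01*)*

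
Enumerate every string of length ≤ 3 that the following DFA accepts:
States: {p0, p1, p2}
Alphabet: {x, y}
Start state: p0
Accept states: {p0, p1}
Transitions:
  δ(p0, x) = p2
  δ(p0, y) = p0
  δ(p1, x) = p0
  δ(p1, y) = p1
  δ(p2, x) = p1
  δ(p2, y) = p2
ε, y, xx, yy, xxx, xxy, xyx, yxx, yyy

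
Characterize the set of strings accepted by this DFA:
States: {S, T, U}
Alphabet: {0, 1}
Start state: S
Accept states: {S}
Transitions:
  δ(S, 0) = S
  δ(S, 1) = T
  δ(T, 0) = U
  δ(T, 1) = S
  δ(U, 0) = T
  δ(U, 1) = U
Testing a few strings:
  '010' → reject
  '11' → accept
  '00' → accept
  '110' → accept
State roles: S=value ≡ 0 (mod 3); T=value ≡ 1 (mod 3); U=value ≡ 2 (mod 3)
All binary strings representing a multiple of 3 (read in base 2; leading zeros allowed and ε counts as 0)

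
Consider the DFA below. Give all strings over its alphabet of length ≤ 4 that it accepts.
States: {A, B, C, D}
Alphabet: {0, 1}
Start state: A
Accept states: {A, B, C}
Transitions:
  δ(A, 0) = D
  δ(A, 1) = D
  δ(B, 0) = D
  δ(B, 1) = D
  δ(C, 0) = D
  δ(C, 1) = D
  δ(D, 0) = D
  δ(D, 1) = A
ε, 01, 11, 001, 101, 0001, 0101, 0111, 1001, 1101, 1111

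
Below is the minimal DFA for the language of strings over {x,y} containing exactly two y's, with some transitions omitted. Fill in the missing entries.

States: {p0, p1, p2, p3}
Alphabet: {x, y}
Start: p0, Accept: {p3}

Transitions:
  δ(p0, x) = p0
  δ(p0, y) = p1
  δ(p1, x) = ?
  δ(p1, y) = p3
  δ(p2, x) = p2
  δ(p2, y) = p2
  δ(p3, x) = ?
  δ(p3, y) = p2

From the language and accept set, identify what each state tracks — p0: zero y's; p1: one y; p2: ≥ three y's (dead); p3: two y's.
Each missing δ(q, a) is the state matching the new tracked value after reading a.
δ(p1, x) = p1; δ(p3, x) = p3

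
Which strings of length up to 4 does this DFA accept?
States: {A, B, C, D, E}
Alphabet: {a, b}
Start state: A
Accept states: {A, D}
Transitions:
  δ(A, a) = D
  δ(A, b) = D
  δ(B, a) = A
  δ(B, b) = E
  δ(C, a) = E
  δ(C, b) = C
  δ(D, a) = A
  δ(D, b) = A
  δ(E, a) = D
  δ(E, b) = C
ε, a, b, aa, ab, ba, bb, aaa, aab, aba, abb, baa, bab, bba, bbb, aaaa, aaab, aaba, aabb, abaa, abab, abba, abbb, baaa, baab, baba, babb, bbaa, bbab, bbba, bbbb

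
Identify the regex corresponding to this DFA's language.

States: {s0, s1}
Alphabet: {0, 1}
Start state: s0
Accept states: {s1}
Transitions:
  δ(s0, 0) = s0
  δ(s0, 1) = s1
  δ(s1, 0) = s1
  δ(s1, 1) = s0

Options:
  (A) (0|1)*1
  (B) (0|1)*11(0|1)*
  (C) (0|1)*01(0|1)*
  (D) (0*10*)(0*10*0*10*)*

Check each option against the DFA on short strings; one disagreement eliminates an option:
  (A) (0|1)*1: on '10' the DFA goes s0 → s1 → s1 and accepts (s1 ∈ Accept), but the regex does not match it → eliminate
  (B) (0|1)*11(0|1)*: on '1' the DFA goes s0 → s1 and accepts (s1 ∈ Accept), but the regex does not match it → eliminate
  (C) (0|1)*01(0|1)*: on '1' the DFA goes s0 → s1 and accepts (s1 ∈ Accept), but the regex does not match it → eliminate
  (D) (0*10*)(0*10*0*10*)*: agrees with the DFA on every string of length ≤ 6
Only (D) is consistent with the DFA.
(D) (0*10*)(0*10*0*10*)*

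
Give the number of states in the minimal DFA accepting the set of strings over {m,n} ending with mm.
By Myhill–Nerode, count the distinguishable equivalence classes: 3 classes — one per longest suffix of the input that is a prefix of 'mm' (lengths 0 through 2); only the length-2 class is accepting.
3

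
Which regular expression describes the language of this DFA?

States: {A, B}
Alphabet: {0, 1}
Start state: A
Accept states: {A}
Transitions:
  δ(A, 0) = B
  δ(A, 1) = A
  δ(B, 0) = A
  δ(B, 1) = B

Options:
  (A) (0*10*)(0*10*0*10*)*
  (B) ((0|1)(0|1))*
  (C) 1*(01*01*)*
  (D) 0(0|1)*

Check each option against the DFA on short strings; one disagreement eliminates an option:
  (A) (0*10*)(0*10*0*10*)*: on ε the DFA stays in A and accepts (A ∈ Accept), but the regex does not match it → eliminate
  (B) ((0|1)(0|1))*: on '1' the DFA goes A → A and accepts (A ∈ Accept), but the regex does not match it → eliminate
  (C) 1*(01*01*)*: agrees with the DFA on every string of length ≤ 6
  (D) 0(0|1)*: on ε the DFA stays in A and accepts (A ∈ Accept), but the regex does not match it → eliminate
Only (C) is consistent with the DFA.
(C) 1*(01*01*)*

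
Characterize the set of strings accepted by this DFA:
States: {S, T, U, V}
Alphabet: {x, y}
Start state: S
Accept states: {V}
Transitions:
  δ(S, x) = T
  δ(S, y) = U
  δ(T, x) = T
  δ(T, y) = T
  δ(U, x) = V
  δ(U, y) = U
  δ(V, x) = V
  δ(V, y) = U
Testing a few strings:
  'yyx' → accept
  'yxyx' → accept
  'xxx' → reject
  'xyxy' → reject
State roles: S=no input read; T=started with x (dead); U=started with y, last symbol y; V=started with y, last symbol x
All strings over {x,y} that start with y and end with x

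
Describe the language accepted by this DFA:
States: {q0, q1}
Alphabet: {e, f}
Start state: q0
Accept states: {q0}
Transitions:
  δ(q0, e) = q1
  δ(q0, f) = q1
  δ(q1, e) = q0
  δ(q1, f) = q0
Testing a few strings:
  'efe' → reject
  'eff' → reject
  'fee' → reject
  'e' → reject
State roles: q0=even length so far; q1=odd length so far
All strings over {e,f} of even length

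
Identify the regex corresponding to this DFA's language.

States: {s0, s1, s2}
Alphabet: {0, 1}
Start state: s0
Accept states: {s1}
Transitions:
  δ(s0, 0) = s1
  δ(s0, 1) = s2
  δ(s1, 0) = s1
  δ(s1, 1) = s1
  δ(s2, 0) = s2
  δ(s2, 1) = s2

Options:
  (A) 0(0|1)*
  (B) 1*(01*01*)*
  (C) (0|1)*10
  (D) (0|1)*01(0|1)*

Check each option against the DFA on short strings; one disagreement eliminates an option:
  (A) 0(0|1)*: agrees with the DFA on every string of length ≤ 6
  (B) 1*(01*01*)*: on ε the DFA stays in s0 and rejects (s0 ∉ Accept), but the regex matches it → eliminate
  (C) (0|1)*10: on '0' the DFA goes s0 → s1 and accepts (s1 ∈ Accept), but the regex does not match it → eliminate
  (D) (0|1)*01(0|1)*: on '0' the DFA goes s0 → s1 and accepts (s1 ∈ Accept), but the regex does not match it → eliminate
Only (A) is consistent with the DFA.
(A) 0(0|1)*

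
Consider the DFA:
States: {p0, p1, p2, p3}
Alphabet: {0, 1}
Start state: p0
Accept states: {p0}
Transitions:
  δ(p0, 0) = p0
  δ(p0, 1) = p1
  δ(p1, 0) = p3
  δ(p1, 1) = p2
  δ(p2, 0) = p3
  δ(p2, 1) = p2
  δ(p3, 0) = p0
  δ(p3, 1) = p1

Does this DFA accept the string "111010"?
Processing string "111010":
  p0 --1--> p1
  p1 --1--> p2
  p2 --1--> p2
  p2 --0--> p3
  p3 --1--> p1
  p1 --0--> p3
Final state: p3
Accept states: {p0}
No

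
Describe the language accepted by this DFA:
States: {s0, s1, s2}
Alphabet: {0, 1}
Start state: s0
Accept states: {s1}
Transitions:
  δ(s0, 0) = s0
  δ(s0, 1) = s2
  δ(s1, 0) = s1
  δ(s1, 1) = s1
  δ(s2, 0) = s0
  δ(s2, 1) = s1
Testing a few strings:
  '1' → reject
  '00' → reject
  '11' → accept
  '011' → accept
State roles: s0=no progress toward 11; s1=substring 11 seen; s2=one trailing 1
All binary strings containing the substring 11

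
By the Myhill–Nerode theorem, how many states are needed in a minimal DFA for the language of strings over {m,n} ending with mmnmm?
By Myhill–Nerode, count the distinguishable equivalence classes: 6 classes — one per longest suffix of the input that is a prefix of 'mmnmm' (lengths 0 through 5); only the length-5 class is accepting.
6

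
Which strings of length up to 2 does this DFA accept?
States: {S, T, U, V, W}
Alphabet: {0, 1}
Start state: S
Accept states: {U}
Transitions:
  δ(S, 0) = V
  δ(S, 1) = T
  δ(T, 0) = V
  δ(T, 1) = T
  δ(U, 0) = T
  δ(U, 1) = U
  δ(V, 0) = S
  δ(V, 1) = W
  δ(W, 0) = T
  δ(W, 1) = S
None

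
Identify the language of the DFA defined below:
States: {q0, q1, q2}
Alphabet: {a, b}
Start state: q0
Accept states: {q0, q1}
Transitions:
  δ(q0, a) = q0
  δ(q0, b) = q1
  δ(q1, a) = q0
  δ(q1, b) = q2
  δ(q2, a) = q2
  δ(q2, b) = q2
Testing a few strings:
  'aa' → accept
  'bb' → reject
  'aabb' → reject
  'ba' → accept
State roles: q0=last symbol not b (ok); q1=last symbol b (ok); q2=saw bb (dead)
All strings over {a,b} with no two consecutive b's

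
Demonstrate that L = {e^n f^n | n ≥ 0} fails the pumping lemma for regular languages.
Assume L is regular with pumping length p. Idea: pumping the e-block changes the count balance.
Choose s = e^p f^p (length 2p ≥ p). By the pumping lemma, s = xyz with |xy| ≤ p, |y| > 0. So y = e^k for some k > 0 (since xy is entirely within the e's). Pumping gives xy²z = e^(p+k) f^p, which is not in L since p+k ≠ p.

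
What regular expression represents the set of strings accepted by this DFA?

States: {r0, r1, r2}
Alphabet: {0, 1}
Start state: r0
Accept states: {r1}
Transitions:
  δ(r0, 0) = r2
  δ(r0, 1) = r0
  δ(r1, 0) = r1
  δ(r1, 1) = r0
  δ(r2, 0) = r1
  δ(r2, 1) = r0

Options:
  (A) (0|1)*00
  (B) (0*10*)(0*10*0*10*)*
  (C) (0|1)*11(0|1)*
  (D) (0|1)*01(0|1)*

Check each option against the DFA on short strings; one disagreement eliminates an option:
  (A) (0|1)*00: agrees with the DFA on every string of length ≤ 6
  (B) (0*10*)(0*10*0*10*)*: on '1' the DFA goes r0 → r0 and rejects (r0 ∉ Accept), but the regex matches it → eliminate
  (C) (0|1)*11(0|1)*: on '00' the DFA goes r0 → r2 → r1 and accepts (r1 ∈ Accept), but the regex does not match it → eliminate
  (D) (0|1)*01(0|1)*: on '00' the DFA goes r0 → r2 → r1 and accepts (r1 ∈ Accept), but the regex does not match it → eliminate
Only (A) is consistent with the DFA.
(A) (0|1)*00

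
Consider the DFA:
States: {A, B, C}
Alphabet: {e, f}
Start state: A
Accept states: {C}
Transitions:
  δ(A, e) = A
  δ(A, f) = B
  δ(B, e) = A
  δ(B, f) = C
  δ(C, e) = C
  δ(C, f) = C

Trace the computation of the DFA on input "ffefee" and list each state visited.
read 'f': A → B
  read 'f': B → C
  read 'e': C → C
  read 'f': C → C
  read 'e': C → C
  read 'e': C → C
A -> B -> C -> C -> C -> C -> C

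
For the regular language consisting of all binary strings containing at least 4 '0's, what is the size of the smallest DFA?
By Myhill–Nerode, count the distinguishable equivalence classes: 5 classes — having seen 0, 1, …, 3, or ≥4 copies of '0'; any two classes i < j (j ≤ 4) are distinguished by the string 0^(4−j), which takes class j to 4 copies (accepted) but leaves class i below 4 (rejected).
5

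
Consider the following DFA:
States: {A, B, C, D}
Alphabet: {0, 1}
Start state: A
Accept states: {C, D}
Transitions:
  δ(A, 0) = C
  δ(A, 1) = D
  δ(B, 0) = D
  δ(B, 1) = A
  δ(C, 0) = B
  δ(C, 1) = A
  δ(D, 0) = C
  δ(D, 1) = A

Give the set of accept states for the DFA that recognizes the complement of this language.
Complement accept states = All states \ Original accept states
= {A, B, C, D} \ {C, D}
{A, B}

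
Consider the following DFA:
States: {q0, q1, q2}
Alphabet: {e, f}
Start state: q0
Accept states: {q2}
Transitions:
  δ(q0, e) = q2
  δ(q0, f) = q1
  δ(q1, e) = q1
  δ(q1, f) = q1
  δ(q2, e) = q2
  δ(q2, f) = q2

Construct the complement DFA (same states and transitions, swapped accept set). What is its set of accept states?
Complement accept states = All states \ Original accept states
= {q0, q1, q2} \ {q2}
{q0, q1}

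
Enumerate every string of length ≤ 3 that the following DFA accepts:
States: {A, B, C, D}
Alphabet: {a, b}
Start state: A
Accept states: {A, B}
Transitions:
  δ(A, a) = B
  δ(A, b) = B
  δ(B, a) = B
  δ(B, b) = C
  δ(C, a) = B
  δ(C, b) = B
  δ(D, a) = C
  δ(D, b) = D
ε, a, b, aa, ba, aaa, aba, abb, baa, bba, bbb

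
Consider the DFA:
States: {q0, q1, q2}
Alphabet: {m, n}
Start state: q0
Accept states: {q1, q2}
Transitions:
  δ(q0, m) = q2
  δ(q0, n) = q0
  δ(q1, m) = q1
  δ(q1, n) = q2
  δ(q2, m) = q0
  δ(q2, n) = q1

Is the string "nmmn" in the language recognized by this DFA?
Processing string "nmmn":
  q0 --n--> q0
  q0 --m--> q2
  q2 --m--> q0
  q0 --n--> q0
Final state: q0
Accept states: {q1, q2}
No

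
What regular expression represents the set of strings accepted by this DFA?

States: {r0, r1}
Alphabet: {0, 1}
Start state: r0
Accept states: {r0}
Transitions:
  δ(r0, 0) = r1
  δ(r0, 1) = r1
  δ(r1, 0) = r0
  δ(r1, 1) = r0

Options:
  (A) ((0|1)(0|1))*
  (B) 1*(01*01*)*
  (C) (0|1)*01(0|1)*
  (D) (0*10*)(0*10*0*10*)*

Check each option against the DFA on short strings; one disagreement eliminates an option:
  (A) ((0|1)(0|1))*: agrees with the DFA on every string of length ≤ 6
  (B) 1*(01*01*)*: on '1' the DFA goes r0 → r1 and rejects (r1 ∉ Accept), but the regex matches it → eliminate
  (C) (0|1)*01(0|1)*: on ε the DFA stays in r0 and accepts (r0 ∈ Accept), but the regex does not match it → eliminate
  (D) (0*10*)(0*10*0*10*)*: on ε the DFA stays in r0 and accepts (r0 ∈ Accept), but the regex does not match it → eliminate
Only (A) is consistent with the DFA.
(A) ((0|1)(0|1))*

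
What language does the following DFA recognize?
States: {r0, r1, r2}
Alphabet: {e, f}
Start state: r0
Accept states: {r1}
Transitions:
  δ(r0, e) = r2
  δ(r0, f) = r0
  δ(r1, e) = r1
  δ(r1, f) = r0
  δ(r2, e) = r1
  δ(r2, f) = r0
Testing a few strings:
  'ef' → reject
  'efe' → reject
  'fee' → accept
  'fe' → reject
State roles: r0=last symbol not e; r1=two trailing e's; r2=one trailing e
All strings over {e,f} ending with ee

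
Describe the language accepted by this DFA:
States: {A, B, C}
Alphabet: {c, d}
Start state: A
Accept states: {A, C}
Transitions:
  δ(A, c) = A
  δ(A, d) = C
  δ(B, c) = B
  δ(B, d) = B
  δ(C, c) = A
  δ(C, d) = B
Testing a few strings:
  'ddd' → reject
  'ccd' → accept
  'cdcd' → accept
  'ddc' → reject
State roles: A=last symbol not d (ok); B=saw dd (dead); C=last symbol d (ok)
All strings over {c,d} with no two consecutive d's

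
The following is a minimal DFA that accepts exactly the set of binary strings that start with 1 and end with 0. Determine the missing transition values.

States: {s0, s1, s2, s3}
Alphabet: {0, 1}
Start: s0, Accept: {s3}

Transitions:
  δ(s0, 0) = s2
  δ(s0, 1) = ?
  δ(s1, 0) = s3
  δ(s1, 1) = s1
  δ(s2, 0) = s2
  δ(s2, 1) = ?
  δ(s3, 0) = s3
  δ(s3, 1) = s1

From the language and accept set, identify what each state tracks — s0: no input read; s1: started with 1, last symbol 1; s2: started with 0 (dead); s3: started with 1, last symbol 0.
Each missing δ(q, a) is the state matching the new tracked value after reading a.
δ(s0, 1) = s1; δ(s2, 1) = s2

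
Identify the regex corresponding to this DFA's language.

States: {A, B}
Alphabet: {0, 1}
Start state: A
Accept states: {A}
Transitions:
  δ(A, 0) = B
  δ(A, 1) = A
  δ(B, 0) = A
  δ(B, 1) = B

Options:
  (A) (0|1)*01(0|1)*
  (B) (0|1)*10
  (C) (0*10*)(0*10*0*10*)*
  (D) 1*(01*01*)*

Check each option against the DFA on short strings; one disagreement eliminates an option:
  (A) (0|1)*01(0|1)*: on ε the DFA stays in A and accepts (A ∈ Accept), but the regex does not match it → eliminate
  (B) (0|1)*10: on ε the DFA stays in A and accepts (A ∈ Accept), but the regex does not match it → eliminate
  (C) (0*10*)(0*10*0*10*)*: on ε the DFA stays in A and accepts (A ∈ Accept), but the regex does not match it → eliminate
  (D) 1*(01*01*)*: agrees with the DFA on every string of length ≤ 6
Only (D) is consistent with the DFA.
(D) 1*(01*01*)*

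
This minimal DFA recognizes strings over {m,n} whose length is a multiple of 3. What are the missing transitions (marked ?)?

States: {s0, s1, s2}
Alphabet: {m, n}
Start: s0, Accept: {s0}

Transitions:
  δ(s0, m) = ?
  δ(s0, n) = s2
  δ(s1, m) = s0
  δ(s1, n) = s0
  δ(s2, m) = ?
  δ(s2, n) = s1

From the language and accept set, identify what each state tracks — s0: length ≡ 0 (mod 3); s1: length ≡ 2 (mod 3); s2: length ≡ 1 (mod 3).
Each missing δ(q, a) is the state matching the new tracked value after reading a.
δ(s0, m) = s2; δ(s2, m) = s1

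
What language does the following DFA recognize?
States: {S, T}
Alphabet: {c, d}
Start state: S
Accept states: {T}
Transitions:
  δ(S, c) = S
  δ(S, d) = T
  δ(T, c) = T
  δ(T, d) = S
Testing a few strings:
  'c' → reject
  'ccc' → reject
  'dcc' → accept
  'dcd' → reject
State roles: S=even number of d's so far; T=odd number of d's so far
All strings over {c,d} with an odd number of d's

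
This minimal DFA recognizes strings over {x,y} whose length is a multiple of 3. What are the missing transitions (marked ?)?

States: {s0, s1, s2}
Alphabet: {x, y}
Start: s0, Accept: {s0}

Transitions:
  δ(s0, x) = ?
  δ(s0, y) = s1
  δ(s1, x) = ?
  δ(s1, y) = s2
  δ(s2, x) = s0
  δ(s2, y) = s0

From the language and accept set, identify what each state tracks — s0: length ≡ 0 (mod 3); s1: length ≡ 1 (mod 3); s2: length ≡ 2 (mod 3).
Each missing δ(q, a) is the state matching the new tracked value after reading a.
δ(s0, x) = s1; δ(s1, x) = s2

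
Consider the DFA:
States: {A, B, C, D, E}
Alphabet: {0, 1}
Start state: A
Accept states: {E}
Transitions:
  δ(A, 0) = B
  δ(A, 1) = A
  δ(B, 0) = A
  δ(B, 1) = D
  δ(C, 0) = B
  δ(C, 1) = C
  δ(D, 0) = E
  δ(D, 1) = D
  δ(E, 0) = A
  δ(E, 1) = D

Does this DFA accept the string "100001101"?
Processing string "100001101":
  A --1--> A
  A --0--> B
  B --0--> A
  A --0--> B
  B --0--> A
  A --1--> A
  A --1--> A
  A --0--> B
  B --1--> D
Final state: D
Accept states: {E}
No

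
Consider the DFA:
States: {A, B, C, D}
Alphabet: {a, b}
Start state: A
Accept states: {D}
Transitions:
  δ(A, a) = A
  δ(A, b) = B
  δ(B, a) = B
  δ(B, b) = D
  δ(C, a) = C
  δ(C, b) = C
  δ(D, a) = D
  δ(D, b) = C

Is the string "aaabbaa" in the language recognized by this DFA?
Processing string "aaabbaa":
  A --a--> A
  A --a--> A
  A --a--> A
  A --b--> B
  B --b--> D
  D --a--> D
  D --a--> D
Final state: D
Accept states: {D}
Yes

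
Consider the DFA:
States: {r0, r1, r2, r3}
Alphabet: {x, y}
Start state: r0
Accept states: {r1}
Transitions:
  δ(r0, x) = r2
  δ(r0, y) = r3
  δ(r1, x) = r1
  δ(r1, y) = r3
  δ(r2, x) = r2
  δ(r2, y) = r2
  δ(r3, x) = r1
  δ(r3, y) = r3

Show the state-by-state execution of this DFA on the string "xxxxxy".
read 'x': r0 → r2
  read 'x': r2 → r2
  read 'x': r2 → r2
  read 'x': r2 → r2
  read 'x': r2 → r2
  read 'y': r2 → r2
r0 -> r2 -> r2 -> r2 -> r2 -> r2 -> r2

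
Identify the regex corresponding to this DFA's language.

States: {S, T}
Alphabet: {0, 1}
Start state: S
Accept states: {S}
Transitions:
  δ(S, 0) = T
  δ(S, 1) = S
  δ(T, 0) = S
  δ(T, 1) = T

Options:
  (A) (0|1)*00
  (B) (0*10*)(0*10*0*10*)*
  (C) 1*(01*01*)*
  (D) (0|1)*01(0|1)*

Check each option against the DFA on short strings; one disagreement eliminates an option:
  (A) (0|1)*00: on ε the DFA stays in S and accepts (S ∈ Accept), but the regex does not match it → eliminate
  (B) (0*10*)(0*10*0*10*)*: on ε the DFA stays in S and accepts (S ∈ Accept), but the regex does not match it → eliminate
  (C) 1*(01*01*)*: agrees with the DFA on every string of length ≤ 6
  (D) (0|1)*01(0|1)*: on ε the DFA stays in S and accepts (S ∈ Accept), but the regex does not match it → eliminate
Only (C) is consistent with the DFA.
(C) 1*(01*01*)*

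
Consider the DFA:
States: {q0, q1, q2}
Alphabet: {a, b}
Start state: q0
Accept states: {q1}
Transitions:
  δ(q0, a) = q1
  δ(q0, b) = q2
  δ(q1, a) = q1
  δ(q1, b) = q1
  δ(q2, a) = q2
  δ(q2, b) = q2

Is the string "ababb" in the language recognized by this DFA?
Processing string "ababb":
  q0 --a--> q1
  q1 --b--> q1
  q1 --a--> q1
  q1 --b--> q1
  q1 --b--> q1
Final state: q1
Accept states: {q1}
Yes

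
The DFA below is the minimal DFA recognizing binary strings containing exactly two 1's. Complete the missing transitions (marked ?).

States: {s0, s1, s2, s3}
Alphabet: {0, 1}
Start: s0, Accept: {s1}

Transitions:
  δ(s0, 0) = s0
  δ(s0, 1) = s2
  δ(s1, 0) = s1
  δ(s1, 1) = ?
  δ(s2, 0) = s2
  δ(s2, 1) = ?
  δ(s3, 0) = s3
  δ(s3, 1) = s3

From the language and accept set, identify what each state tracks — s0: zero 1's; s1: two 1's; s2: one 1; s3: ≥ three 1's (dead).
Each missing δ(q, a) is the state matching the new tracked value after reading a.
δ(s1, 1) = s3; δ(s2, 1) = s1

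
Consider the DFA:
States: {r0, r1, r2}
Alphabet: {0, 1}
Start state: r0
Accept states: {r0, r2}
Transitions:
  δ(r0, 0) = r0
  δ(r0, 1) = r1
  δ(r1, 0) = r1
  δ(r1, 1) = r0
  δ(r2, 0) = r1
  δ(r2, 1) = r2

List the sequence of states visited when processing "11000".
read '1': r0 → r1
  read '1': r1 → r0
  read '0': r0 → r0
  read '0': r0 → r0
  read '0': r0 → r0
r0 -> r1 -> r0 -> r0 -> r0 -> r0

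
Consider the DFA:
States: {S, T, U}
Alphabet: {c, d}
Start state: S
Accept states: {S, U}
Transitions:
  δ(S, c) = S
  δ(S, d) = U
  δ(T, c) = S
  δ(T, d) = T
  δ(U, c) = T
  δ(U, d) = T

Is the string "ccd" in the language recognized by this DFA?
Processing string "ccd":
  S --c--> S
  S --c--> S
  S --d--> U
Final state: U
Accept states: {S, U}
Yes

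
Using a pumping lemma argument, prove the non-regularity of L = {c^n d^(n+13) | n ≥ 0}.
Assume L is regular with pumping length p. Idea: pumping the c-block breaks the fixed offset of 13.
Choose s = c^p d^(p+13) ∈ L. By the pumping lemma, s = xyz with |xy| ≤ p, |y| > 0, so y = c^k with k ≥ 1. Then xy²z = c^(p+k) d^(p+13). For this to be in L we would need p+13 = (p+k)+13, i.e. k = 0, contradicting k ≥ 1. So xy²z ∉ L.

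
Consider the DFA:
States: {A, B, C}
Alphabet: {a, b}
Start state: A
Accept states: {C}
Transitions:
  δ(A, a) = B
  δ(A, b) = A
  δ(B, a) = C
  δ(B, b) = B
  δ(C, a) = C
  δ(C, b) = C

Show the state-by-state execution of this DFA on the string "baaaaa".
read 'b': A → A
  read 'a': A → B
  read 'a': B → C
  read 'a': C → C
  read 'a': C → C
  read 'a': C → C
A -> A -> B -> C -> C -> C -> C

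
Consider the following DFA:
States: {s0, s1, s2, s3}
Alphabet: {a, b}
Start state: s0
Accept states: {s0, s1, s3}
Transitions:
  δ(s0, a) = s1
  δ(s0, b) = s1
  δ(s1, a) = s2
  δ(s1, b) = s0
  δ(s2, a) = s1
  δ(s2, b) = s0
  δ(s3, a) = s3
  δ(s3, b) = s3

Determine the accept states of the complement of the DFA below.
Complement accept states = All states \ Original accept states
= {s0, s1, s2, s3} \ {s0, s1, s3}
{s2}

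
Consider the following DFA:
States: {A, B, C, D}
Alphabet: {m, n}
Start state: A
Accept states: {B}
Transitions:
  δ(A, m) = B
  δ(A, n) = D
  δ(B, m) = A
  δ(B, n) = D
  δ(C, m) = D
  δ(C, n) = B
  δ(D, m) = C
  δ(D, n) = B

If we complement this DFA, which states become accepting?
Complement accept states = All states \ Original accept states
= {A, B, C, D} \ {B}
{A, C, D}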